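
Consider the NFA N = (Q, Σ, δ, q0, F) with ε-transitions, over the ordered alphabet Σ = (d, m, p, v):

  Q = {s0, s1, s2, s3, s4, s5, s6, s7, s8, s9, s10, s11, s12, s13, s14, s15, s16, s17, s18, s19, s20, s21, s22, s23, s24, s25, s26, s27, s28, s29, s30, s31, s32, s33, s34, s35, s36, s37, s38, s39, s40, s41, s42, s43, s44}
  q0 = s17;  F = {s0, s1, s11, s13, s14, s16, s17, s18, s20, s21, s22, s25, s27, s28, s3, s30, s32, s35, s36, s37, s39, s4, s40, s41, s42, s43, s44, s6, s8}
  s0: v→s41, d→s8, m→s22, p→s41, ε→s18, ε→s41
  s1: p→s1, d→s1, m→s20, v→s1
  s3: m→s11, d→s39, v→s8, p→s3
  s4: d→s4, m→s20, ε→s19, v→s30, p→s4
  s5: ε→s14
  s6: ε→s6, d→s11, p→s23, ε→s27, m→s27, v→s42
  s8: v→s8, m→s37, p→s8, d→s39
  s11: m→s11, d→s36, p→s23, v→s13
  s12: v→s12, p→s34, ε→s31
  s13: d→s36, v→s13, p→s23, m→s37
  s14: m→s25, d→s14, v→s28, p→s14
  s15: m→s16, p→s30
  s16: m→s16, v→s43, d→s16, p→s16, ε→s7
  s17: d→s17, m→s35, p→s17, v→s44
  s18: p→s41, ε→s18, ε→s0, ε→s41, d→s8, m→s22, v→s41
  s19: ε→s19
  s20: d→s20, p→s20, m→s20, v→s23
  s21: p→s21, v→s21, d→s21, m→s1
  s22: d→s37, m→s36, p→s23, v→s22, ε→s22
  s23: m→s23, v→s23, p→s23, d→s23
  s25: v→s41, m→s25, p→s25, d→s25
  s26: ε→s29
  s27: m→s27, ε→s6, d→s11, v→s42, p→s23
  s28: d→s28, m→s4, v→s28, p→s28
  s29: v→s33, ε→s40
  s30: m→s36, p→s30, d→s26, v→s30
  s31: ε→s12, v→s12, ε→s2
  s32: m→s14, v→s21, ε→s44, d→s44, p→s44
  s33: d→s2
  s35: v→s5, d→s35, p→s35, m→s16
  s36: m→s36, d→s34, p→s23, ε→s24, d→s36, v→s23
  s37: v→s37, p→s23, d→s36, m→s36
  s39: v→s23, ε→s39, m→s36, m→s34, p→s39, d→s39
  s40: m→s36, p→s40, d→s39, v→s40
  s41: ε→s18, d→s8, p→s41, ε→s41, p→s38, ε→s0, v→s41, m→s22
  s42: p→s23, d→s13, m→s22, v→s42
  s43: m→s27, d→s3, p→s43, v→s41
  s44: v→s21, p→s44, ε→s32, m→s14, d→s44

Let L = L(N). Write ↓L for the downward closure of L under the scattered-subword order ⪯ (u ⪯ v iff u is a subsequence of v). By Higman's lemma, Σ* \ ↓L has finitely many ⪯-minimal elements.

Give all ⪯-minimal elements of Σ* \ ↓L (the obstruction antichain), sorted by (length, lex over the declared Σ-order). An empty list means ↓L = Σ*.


Antichain: [mmvmp, vvmmv, mmvddv].

|Q|=45, |F|=29, |δ|=155 (25 ε).
min D↑ (26 st, q0=0, F={18}): 0:d→0,m→1,p→0,v→2 1:d→1,m→3,p→1,v→4 2:d→2,m→4,p→2,v→5 3:d→3,m→3,p→3,v→6 4:d→4,m→7,p→4,v→8 5:d→5,m→9,p→5,v→5 6:d→10,m→11,p→6,v→12 7:d→7,m→7,p→7,v→12 8:d→8,m→13,p→8,v→8 9:d→9,m→14,p→9,v→9 10:d→15,m→16,p→10,v→17 11:d→16,m→11,p→18,v→19 12:d→17,m→20,p→12,v→12 13:d→13,m→14,p→13,v→21 14:d→14,m→14,p→14,v→18 15:d→15,m→22,p→15,v→18 16:d→22,m→16,p→18,v→23 17:d→15,m→24,p→17,v→17 18:d→18,m→18,p→18,v→18 19:d→23,m→20,p→18,v→19 20:d→24,m→22,p→18,v→20 21:d→25,m→22,p→21,v→21 22:d→22,m→22,p→18,v→18 23:d→22,m→24,p→18,v→23 24:d→22,m→22,p→18,v→24 25:d→15,m→22,p→25,v→25 (ε-aug+det+¬).
'mmvmp': N↓-sim [40, 36, 31, 25, 11, 1] end={s23} rej; 5/5 deletions ∈↓L.
'vvmmv': N↓-sim [40, 36, 26, 17, 5, 1] end={s23} rej; 5/5 del acc.
'mmvddv': run [40, 36, 31, 25, 15, 6, 1] end={s23} rej; 6/6 deletions ∈↓L.
3 obstructions.


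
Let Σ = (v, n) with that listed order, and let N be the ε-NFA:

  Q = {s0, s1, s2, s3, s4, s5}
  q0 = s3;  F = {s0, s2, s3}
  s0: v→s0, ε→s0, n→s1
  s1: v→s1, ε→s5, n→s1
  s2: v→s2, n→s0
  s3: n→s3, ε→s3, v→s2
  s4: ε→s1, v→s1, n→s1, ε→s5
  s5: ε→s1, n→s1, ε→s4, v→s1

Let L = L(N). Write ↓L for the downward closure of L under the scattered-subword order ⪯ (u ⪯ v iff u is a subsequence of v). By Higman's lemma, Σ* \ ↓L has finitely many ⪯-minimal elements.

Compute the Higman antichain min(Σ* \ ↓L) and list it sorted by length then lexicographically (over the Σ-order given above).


min(Σ*\↓L) = [vnn].

|Q|=6, |F|=3, |δ|=19 (7 ε).
min D↑ (4 st, q0=0, F={3}): 0:v→1,n→0 1:v→1,n→2 2:v→2,n→3 3:v→3,n→3 [Hopcroft].
'vnn': |S_i|=[6, 5, 4, 3] end={s1,s4,s5} ∉↓L; 3/3 del acc.
1 minimals (antichain).


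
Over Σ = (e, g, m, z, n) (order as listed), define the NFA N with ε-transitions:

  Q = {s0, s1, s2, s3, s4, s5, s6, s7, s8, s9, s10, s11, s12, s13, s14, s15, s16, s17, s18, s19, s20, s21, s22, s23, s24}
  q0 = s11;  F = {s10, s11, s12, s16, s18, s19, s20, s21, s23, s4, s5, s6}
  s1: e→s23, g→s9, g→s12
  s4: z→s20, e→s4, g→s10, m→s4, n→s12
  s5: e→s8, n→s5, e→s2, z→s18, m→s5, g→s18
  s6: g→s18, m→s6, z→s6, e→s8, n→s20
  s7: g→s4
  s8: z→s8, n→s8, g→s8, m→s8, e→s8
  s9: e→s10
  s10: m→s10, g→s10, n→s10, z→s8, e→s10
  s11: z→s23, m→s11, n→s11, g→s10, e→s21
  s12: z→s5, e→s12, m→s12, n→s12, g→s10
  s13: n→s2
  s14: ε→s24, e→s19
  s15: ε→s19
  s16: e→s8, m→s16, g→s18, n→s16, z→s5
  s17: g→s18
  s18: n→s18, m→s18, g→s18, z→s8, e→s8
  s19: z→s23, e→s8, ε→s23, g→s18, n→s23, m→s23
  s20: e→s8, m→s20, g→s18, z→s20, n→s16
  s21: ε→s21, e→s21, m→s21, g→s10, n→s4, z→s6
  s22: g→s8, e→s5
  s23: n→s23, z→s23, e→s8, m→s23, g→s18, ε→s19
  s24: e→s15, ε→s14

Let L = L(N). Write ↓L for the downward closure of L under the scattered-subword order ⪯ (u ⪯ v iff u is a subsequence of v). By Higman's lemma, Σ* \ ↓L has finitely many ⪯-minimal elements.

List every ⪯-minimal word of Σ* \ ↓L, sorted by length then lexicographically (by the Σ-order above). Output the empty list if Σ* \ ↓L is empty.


|Q|=25, |F|=12, |δ|=83 (6 ε).
min D↑ (12 st, q0=0, F={6}): 0:e→1,g→2,m→0,z→3,n→0 1:e→1,g→2,m→1,z→4,n→5 2:e→2,g→2,m→2,z→6,n→2 3:e→6,g→7,m→3,z→3,n→3 4:e→6,g→7,m→4,z→4,n→8 5:e→5,g→2,m→5,z→8,n→9 6:e→6,g→6,m→6,z→6,n→6 7:e→6,g→7,m→7,z→6,n→7 8:e→6,g→7,m→8,z→8,n→10 9:e→9,g→2,m→9,z→11,n→9 10:e→6,g→7,m→10,z→11,n→10 11:e→6,g→7,m→11,z→7,n→11.
'gz': run [14, 3, 1] end={s8} — reject; 2/2 single-dels accept.
'ze': N↓-sim [14, 9, 2] end={s2,s8} ∉↓L; 2/2 deletions ∈↓L.
'ennzzz': |S_i|=[14, 11, 9, 7, 4, 2, 1] end={s8} rej; 6/6 deletions ∈↓L.
3 words, ⪯-incomp.

min(Σ*\↓L) = [gz, ze, ennzzz].


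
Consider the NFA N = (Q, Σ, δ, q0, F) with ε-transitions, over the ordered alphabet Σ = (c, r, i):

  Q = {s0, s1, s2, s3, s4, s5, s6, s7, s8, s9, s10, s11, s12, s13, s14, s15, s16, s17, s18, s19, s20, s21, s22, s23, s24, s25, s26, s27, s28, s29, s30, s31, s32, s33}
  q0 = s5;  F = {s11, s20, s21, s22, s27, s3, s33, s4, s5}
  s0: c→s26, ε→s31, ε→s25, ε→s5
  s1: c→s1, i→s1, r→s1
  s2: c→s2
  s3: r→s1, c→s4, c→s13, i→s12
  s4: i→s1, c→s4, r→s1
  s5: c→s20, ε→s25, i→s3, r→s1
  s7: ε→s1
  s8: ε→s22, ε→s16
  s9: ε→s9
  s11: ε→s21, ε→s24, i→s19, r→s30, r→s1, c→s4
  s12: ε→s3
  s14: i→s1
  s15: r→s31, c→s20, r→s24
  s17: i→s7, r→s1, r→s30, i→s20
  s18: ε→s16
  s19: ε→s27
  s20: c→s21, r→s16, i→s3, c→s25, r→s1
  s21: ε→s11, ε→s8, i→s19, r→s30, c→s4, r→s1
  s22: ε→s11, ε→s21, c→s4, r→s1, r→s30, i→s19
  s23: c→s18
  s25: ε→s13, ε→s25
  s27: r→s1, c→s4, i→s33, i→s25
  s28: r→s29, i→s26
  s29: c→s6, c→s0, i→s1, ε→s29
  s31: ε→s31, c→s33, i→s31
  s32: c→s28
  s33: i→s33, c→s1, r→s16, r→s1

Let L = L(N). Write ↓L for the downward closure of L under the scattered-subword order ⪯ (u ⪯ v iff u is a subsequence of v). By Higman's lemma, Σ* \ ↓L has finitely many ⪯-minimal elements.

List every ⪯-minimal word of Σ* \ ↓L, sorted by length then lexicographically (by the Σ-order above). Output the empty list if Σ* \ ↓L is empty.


Antichain: [r, ici, ccci, cciic].

|Q|=34, |F|=9, |δ|=78 (21 ε).
min D↑ (8 st, q0=0, F={2}): 0:c→1,r→2,i→3 1:c→4,r→2,i→3 2:c→2,r→2,i→2 3:c→5,r→2,i→3 4:c→5,r→2,i→6 5:c→5,r→2,i→2 6:c→5,r→2,i→7 7:c→2,r→2,i→7.
'r': run [18, 3] end={s1,s16,s30} — reject; 1/1 del acc.
'ici': run [18, 10, 3, 1] end={s1} rej; 3/3 deletions ∈↓L.
'ccci': N↓-sim [18, 17, 14, 2, 1] end={s1} rej; 4/4 deletions ∈↓L.
'cciic': run [18, 17, 14, 8, 5, 1] end={s1} ∉↓L; 5/5 single-dels accept.
4 obstructions.


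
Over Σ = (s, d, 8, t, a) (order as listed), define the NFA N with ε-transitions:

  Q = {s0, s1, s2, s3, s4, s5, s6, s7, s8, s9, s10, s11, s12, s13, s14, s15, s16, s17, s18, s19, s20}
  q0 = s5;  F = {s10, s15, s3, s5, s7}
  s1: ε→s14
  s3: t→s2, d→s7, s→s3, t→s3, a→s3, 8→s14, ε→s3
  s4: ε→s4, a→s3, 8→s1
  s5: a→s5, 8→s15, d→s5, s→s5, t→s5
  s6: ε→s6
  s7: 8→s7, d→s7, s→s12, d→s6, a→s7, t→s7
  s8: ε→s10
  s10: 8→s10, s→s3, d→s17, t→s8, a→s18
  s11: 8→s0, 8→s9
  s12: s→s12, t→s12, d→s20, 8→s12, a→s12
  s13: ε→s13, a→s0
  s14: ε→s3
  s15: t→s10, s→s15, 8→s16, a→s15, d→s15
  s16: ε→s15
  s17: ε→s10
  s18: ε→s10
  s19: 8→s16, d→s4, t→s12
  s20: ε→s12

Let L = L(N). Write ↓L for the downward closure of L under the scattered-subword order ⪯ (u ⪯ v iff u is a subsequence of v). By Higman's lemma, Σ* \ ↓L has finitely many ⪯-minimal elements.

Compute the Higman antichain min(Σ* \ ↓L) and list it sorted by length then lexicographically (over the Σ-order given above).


|Q|=21, |F|=5, |δ|=51 (11 ε).
min D↑ (6 st, q0=0, F={5}): 0:s→0,d→0,8→1,t→0,a→0 1:s→1,d→1,8→1,t→2,a→1 2:s→3,d→2,8→2,t→2,a→2 3:s→3,d→4,8→3,t→3,a→3 4:s→5,d→4,8→4,t→4,a→4 5:s→5,d→5,8→5,t→5,a→5 [Hopcroft].
'8tsds': |S_i|=[14, 13, 11, 7, 4, 2] end={s12,s20} ∉↓L; 5/5 single-dels accept.
1 minimals (antichain).

Antichain: [8tsds].


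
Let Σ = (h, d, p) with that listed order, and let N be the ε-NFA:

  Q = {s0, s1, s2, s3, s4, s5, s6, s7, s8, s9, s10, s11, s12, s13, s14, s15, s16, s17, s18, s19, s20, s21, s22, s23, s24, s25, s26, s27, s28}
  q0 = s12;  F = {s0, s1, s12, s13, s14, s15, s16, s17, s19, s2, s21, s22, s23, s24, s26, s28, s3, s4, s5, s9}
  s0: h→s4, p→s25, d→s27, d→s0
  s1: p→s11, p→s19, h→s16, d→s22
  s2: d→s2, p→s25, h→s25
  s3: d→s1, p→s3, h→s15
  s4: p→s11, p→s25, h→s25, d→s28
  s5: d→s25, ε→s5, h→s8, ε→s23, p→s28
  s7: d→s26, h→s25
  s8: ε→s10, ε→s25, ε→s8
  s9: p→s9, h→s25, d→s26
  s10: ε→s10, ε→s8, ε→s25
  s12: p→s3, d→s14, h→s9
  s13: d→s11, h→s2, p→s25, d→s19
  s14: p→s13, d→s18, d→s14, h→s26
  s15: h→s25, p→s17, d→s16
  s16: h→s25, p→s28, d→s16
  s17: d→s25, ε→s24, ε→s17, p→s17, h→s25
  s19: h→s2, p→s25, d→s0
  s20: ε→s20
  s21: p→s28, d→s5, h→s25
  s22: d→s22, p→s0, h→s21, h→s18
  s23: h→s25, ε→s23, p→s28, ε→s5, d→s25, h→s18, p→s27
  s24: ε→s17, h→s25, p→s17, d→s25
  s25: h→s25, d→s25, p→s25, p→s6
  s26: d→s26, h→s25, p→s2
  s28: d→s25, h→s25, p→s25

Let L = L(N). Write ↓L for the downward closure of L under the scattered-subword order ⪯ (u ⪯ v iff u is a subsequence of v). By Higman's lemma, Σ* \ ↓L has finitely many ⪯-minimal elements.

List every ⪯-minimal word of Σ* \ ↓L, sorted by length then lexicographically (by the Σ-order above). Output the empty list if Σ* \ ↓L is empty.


|Q|=29, |F|=20, |δ|=88 (14 ε).
min D↑ (19 st, q0=0, F={4}): 0:h→1,d→2,p→3 1:h→4,d→5,p→1 2:h→5,d→2,p→6 3:h→7,d→8,p→3 4:h→4,d→4,p→4 5:h→4,d→5,p→9 6:h→9,d→10,p→4 7:h→4,d→11,p→12 8:h→11,d→13,p→10 9:h→4,d→9,p→4 10:h→9,d→14,p→4 11:h→4,d→11,p→15 12:h→4,d→4,p→12 13:h→16,d→13,p→14 14:h→17,d→14,p→4 15:h→4,d→4,p→4 16:h→4,d→18,p→15 17:h→4,d→15,p→4 18:h→4,d→4,p→15.
'hh': N↓-sim [27, 19, 5] end={s10,s18,s25,s6,s8} — reject; 2/2 single-dels accept.
'dpp': |S_i|=[27, 21, 10, 3] end={s11,s25,s6} ∉↓L; 3/3 del acc.
'phpd': run [27, 25, 17, 7, 2] end={s25,s6} — reject; 4/4 del acc.
'pddhdd': |S_i|=[27, 25, 19, 17, 12, 9, 2] end={s25,s6} rej; 6/6 del acc.
4 minimals (antichain).

min(Σ*\↓L) = [hh, dpp, phpd, pddhdd].


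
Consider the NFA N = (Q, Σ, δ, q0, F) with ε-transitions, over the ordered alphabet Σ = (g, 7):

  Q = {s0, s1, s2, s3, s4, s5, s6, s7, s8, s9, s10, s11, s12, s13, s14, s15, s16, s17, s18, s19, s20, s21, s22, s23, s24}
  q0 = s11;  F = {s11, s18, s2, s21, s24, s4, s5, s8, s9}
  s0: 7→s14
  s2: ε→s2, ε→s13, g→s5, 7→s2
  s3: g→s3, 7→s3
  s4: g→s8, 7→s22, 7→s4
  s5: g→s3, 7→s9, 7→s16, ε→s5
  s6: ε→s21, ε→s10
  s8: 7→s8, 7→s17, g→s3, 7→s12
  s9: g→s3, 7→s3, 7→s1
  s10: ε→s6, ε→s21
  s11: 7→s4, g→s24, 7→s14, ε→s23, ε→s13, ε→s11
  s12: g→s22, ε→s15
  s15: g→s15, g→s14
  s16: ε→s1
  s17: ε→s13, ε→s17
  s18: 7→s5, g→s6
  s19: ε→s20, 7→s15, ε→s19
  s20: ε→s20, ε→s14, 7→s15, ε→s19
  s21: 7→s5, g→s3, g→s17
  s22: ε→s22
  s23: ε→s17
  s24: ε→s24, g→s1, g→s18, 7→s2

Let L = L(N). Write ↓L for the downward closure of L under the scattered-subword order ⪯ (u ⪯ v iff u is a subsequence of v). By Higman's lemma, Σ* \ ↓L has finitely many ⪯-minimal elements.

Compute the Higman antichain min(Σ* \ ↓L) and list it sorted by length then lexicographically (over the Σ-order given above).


|Q|=25, |F|=9, |δ|=56 (22 ε).
min D↑ (10 st, q0=0, F={8}): 0:g→1,7→2 1:g→3,7→4 2:g→5,7→2 3:g→6,7→7 4:g→7,7→4 5:g→8,7→5 6:g→8,7→7 7:g→8,7→9 8:g→8,7→8 9:g→8,7→8 (ε-aug+det+¬).
'7gg': run [21, 14, 12, 4] end={s14,s15,s22,s3} ∉↓L; 3/3 single-dels accept.
'gggg': N↓-sim [21, 18, 14, 12, 5] end={s13,s14,s15,s17,s3} rej; 4/4 deletions ∈↓L.
'gg7g': run [21, 18, 14, 5, 1] end={s3} ∉↓L; 4/4 deletions ∈↓L.
'gg777': N↓-sim [21, 18, 14, 5, 4, 2] end={s1,s3} ∉↓L; 5/5 del acc.
'g7g77': |S_i|=[21, 18, 13, 8, 4, 2] end={s1,s3} ∉↓L; 5/5 del acc.
5 words, ⪯-incomp.

min(Σ*\↓L) = [7gg, gggg, gg7g, gg777, g7g77].


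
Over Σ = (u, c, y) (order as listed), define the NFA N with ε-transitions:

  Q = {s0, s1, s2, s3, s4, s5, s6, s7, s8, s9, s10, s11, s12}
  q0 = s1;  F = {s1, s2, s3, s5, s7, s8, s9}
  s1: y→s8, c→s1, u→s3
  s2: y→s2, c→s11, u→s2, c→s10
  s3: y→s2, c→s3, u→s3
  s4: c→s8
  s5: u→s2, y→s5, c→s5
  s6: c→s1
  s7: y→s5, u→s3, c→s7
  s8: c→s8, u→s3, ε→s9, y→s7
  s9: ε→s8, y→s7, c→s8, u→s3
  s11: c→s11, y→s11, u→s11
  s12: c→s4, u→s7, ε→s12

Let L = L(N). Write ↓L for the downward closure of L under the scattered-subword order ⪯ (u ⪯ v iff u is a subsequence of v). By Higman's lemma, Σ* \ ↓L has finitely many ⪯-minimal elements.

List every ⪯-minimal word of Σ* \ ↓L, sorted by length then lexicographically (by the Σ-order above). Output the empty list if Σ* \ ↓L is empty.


min(Σ*\↓L) = [uyc, yyyuc].

|Q|=13, |F|=7, |δ|=32 (3 ε).
min D↑ (7 st, q0=0, F={5}): 0:u→1,c→0,y→2 1:u→1,c→1,y→3 2:u→1,c→2,y→4 3:u→3,c→5,y→3 4:u→1,c→4,y→6 5:u→5,c→5,y→5 6:u→3,c→6,y→6 [Hopcroft].
'uyc': run [9, 4, 3, 2] end={s10,s11} rej; 3/3 single-dels accept.
'yyyuc': N↓-sim [9, 8, 6, 4, 3, 2] end={s10,s11} rej; 5/5 del acc.
2 obstructions.


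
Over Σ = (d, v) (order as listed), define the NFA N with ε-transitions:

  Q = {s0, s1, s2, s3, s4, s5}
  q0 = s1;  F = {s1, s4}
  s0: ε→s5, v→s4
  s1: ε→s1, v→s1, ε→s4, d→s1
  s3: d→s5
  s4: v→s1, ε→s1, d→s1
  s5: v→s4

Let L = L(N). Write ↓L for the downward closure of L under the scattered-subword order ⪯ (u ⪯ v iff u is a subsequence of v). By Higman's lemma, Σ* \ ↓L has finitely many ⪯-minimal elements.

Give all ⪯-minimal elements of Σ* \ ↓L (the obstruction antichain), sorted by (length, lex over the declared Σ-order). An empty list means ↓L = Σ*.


|Q|=6, |F|=2, |δ|=11 (4 ε).
min D↑ (1 st, q0=0, F={}): 0:d→0,v→0.
L(D↑) = ∅; no obstructions.

min(Σ*\↓L) = [].


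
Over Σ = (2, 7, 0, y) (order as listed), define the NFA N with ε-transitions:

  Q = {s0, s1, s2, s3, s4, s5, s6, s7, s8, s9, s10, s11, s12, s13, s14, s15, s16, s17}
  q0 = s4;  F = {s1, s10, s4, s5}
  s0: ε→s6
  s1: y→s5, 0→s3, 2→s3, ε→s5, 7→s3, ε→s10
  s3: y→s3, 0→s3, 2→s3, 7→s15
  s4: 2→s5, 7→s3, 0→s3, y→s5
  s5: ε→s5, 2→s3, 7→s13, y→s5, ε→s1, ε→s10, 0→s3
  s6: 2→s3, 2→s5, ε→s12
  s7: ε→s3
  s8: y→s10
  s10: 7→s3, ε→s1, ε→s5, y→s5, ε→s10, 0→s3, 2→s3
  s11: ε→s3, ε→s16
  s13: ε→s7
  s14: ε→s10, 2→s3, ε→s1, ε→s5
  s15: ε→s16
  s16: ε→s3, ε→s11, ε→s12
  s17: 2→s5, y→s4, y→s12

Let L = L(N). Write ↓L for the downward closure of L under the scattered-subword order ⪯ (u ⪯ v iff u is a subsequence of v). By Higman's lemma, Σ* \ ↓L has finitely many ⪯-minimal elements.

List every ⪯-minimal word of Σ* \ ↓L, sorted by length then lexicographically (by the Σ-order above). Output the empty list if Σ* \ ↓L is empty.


min(Σ*\↓L) = [7, 0, 22, y2].

|Q|=18, |F|=4, |δ|=48 (21 ε).
min D↑ (3 st, q0=0, F={2}): 0:2→1,7→2,0→2,y→1 1:2→2,7→2,0→2,y→1 2:2→2,7→2,0→2,y→2 (ε-aug+det+¬).
'7': N↓-sim [11, 7] end={s11,s12,s13,s15,s16,s3,s7} — reject; 1/1 deletions ∈↓L.
'0': N↓-sim [11, 5] end={s11,s12,s15,s16,s3} — reject; 1/1 deletions ∈↓L.
'22': N↓-sim [11, 10, 5] end={s11,s12,s15,s16,s3} ∉↓L; 2/2 single-dels accept.
'y2': N↓-sim [11, 10, 5] end={s11,s12,s15,s16,s3} — reject; 2/2 del acc.
4 words, ⪯-incomp.


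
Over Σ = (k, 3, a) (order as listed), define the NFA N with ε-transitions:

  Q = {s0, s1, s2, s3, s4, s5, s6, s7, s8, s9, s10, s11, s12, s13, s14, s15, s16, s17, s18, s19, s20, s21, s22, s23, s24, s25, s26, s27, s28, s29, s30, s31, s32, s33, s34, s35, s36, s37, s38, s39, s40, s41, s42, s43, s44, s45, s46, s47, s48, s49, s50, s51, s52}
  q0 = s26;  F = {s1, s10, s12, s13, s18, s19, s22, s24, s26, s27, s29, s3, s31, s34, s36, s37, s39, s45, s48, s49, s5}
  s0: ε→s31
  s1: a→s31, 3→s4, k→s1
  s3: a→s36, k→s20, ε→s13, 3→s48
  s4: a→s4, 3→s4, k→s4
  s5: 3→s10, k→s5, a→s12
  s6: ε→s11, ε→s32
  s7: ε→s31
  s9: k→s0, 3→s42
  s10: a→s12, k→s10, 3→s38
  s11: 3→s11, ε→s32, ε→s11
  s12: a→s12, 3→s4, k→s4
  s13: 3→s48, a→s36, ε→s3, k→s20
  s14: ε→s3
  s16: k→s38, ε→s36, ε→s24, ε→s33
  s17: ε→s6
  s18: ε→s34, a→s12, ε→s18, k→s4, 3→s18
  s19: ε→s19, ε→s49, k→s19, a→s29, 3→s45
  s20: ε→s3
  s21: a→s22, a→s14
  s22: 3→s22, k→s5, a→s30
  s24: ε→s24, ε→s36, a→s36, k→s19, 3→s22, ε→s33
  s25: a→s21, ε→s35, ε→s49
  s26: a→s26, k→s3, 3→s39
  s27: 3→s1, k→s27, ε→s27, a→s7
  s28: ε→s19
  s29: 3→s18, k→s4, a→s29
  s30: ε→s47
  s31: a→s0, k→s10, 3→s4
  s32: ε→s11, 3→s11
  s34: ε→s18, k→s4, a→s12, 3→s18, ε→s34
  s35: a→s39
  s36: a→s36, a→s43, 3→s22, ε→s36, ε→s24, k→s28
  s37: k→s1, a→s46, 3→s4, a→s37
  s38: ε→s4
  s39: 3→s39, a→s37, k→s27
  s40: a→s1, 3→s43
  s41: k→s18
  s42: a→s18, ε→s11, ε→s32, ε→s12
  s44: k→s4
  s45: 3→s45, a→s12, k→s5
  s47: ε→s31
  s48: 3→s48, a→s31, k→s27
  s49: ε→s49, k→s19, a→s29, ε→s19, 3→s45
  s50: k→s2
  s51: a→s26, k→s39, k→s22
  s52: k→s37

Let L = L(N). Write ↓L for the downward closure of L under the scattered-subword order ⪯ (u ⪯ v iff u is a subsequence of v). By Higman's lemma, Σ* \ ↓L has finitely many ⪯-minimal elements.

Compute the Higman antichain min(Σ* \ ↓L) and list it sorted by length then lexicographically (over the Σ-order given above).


|Q|=53, |F|=21, |δ|=125 (38 ε).
min D↑ (18 st, q0=0, F={11}): 0:k→1,3→2,a→0 1:k→1,3→3,a→4 2:k→5,3→2,a→6 3:k→5,3→3,a→7 4:k→8,3→9,a→4 5:k→5,3→10,a→7 6:k→10,3→11,a→6 7:k→12,3→11,a→7 8:k→8,3→13,a→14 9:k→15,3→9,a→7 10:k→10,3→11,a→7 11:k→11,3→11,a→11 12:k→12,3→11,a→16 13:k→15,3→13,a→16 14:k→11,3→17,a→14 15:k→15,3→12,a→16 16:k→11,3→11,a→16 17:k→11,3→17,a→16.
'3a3': |S_i|=[32, 20, 12, 2] end={s38,s4} — reject; 3/3 del acc.
'3k33': N↓-sim [32, 20, 10, 7, 2] end={s38,s4} rej; 4/4 deletions ∈↓L.
'kakak': N↓-sim [32, 28, 22, 12, 5, 1] end={s4} rej; 5/5 del acc.
3 obstructions.

Antichain: [3a3, 3k33, kakak].


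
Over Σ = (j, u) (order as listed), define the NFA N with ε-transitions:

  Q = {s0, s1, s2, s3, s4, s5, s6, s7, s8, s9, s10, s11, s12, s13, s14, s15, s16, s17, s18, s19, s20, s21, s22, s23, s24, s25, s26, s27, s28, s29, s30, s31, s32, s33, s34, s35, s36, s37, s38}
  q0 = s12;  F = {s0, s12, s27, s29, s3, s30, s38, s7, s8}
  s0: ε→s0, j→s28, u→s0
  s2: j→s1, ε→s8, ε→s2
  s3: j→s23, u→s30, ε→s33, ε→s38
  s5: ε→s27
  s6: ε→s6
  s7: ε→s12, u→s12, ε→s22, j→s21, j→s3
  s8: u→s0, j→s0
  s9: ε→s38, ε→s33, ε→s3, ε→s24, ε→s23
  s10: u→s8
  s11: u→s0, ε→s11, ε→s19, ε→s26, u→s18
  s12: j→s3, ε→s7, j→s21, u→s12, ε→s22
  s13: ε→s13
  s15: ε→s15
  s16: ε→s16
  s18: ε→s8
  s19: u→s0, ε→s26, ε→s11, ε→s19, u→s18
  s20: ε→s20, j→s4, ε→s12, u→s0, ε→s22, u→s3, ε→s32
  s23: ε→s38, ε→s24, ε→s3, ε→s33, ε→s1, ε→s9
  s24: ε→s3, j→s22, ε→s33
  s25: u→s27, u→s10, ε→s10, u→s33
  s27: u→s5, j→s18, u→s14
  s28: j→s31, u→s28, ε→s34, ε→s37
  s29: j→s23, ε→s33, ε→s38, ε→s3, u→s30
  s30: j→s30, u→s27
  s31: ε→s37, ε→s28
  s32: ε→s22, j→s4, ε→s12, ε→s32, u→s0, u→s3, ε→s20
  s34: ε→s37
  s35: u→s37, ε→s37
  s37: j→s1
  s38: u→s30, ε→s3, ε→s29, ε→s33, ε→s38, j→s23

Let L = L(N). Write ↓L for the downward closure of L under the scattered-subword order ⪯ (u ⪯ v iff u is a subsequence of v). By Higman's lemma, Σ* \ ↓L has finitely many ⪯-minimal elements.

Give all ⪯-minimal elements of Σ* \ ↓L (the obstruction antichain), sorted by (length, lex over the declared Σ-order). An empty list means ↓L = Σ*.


Antichain: [juujjj, juujuj].

|Q|=39, |F|=9, |δ|=97 (56 ε).
min D↑ (7 st, q0=0, F={6}): 0:j→1,u→0 1:j→1,u→2 2:j→2,u→3 3:j→4,u→3 4:j→5,u→5 5:j→6,u→5 6:j→6,u→6 [Hopcroft].
'juujjj': |S_i|=[23, 21, 12, 11, 8, 6, 5] end={s1,s28,s31,s34,s37} rej; 6/6 del acc.
'juujuj': N↓-sim [23, 21, 12, 11, 8, 6, 5] end={s1,s28,s31,s34,s37} ∉↓L; 6/6 deletions ∈↓L.
2 minimals (antichain).


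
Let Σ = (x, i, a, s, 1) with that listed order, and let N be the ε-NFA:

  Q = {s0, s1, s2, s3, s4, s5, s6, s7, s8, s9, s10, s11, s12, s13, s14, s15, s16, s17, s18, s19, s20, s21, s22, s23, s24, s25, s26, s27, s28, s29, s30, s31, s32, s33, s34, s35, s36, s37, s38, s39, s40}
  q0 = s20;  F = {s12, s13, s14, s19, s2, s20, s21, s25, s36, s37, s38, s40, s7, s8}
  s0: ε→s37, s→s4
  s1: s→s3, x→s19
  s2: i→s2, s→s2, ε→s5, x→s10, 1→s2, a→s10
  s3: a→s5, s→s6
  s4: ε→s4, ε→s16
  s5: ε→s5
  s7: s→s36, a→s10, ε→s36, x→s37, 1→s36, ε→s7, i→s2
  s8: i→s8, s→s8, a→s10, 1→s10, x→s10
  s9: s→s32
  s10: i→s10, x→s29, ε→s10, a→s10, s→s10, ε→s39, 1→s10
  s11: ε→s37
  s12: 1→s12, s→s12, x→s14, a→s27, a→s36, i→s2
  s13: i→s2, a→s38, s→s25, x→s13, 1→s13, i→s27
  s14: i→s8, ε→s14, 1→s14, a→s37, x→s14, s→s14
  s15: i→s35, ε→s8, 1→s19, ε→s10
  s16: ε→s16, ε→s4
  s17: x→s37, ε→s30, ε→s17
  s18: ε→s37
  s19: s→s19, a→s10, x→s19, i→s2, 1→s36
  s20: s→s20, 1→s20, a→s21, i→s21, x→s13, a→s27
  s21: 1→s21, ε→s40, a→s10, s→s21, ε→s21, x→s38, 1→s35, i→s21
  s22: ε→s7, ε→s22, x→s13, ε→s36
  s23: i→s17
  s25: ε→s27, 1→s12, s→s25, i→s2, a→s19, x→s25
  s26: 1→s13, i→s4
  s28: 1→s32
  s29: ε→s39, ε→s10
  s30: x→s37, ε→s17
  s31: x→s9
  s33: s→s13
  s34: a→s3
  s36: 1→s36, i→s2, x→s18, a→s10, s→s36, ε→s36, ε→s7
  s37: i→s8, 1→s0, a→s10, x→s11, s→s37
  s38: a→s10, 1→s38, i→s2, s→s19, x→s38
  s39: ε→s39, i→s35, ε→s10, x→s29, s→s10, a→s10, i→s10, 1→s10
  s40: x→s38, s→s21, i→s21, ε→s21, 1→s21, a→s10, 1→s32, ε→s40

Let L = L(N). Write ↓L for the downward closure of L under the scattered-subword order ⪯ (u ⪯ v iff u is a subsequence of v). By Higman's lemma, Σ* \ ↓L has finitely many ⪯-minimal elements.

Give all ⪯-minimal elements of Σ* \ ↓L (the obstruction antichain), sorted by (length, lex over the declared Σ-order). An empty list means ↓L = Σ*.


Antichain: [ia, aa, xix, xs1xi1].

|Q|=41, |F|=14, |δ|=137 (33 ε).
min D↑ (13 st, q0=0, F={6}): 0:x→1,i→2,a→2,s→0,1→0 1:x→1,i→3,a→4,s→5,1→1 2:x→4,i→2,a→6,s→2,1→2 3:x→6,i→3,a→6,s→3,1→3 4:x→4,i→3,a→6,s→7,1→4 5:x→5,i→3,a→7,s→5,1→8 6:x→6,i→6,a→6,s→6,1→6 7:x→7,i→3,a→6,s→7,1→9 8:x→10,i→3,a→9,s→8,1→8 9:x→11,i→3,a→6,s→9,1→9 10:x→10,i→12,a→11,s→10,1→10 11:x→11,i→12,a→6,s→11,1→11 12:x→6,i→12,a→6,s→12,1→6 [Hopcroft].
'ia': |S_i|=[26, 21, 4] end={s10,s29,s35,s39} rej; 2/2 deletions ∈↓L.
'aa': N↓-sim [26, 21, 4] end={s10,s29,s35,s39} — reject; 2/2 single-dels accept.
'xix': run [26, 22, 8, 4] end={s10,s29,s35,s39} — reject; 3/3 single-dels accept.
'xs1xi1': |S_i|=[26, 22, 20, 18, 12, 5, 4] end={s10,s29,s35,s39} — reject; 6/6 del acc.
4 obstructions.


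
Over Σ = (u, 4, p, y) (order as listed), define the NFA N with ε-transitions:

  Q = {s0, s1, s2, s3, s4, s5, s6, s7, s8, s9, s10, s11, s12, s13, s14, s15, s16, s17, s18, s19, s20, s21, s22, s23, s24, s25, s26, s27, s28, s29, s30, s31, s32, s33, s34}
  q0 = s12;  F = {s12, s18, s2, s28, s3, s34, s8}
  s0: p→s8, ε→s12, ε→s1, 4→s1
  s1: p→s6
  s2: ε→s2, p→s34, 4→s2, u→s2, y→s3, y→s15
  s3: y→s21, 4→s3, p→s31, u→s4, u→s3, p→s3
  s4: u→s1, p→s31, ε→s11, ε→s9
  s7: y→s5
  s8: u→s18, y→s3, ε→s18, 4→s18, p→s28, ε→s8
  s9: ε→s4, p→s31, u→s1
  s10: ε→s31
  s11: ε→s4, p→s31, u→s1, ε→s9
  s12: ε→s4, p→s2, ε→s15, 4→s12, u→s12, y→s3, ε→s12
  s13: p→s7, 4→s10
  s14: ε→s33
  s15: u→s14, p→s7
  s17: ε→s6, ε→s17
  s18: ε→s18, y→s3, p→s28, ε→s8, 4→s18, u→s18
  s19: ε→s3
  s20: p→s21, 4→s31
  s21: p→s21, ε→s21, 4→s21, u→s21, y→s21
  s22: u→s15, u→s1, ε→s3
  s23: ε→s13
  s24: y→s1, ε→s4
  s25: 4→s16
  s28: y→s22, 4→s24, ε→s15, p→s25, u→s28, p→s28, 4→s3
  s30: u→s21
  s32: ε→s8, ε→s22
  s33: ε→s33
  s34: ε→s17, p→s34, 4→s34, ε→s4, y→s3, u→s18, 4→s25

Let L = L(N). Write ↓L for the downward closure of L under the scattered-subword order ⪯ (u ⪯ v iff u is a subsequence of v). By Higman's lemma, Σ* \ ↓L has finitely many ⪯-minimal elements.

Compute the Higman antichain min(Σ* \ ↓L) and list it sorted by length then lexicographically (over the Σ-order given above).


|Q|=35, |F|=7, |δ|=89 (30 ε).
min D↑ (7 st, q0=0, F={4}): 0:u→0,4→0,p→1,y→2 1:u→1,4→1,p→3,y→2 2:u→2,4→2,p→2,y→4 3:u→5,4→3,p→3,y→2 4:u→4,4→4,p→4,y→4 5:u→5,4→5,p→6,y→2 6:u→6,4→2,p→6,y→2.
'yy': run [24, 14, 2] end={s21,s5} — reject; 2/2 del acc.
'ppup4y': run [24, 23, 22, 20, 18, 10, 3] end={s1,s21,s6} ∉↓L; 6/6 deletions ∈↓L.
2 minimals (antichain).

A = [yy, ppup4y].


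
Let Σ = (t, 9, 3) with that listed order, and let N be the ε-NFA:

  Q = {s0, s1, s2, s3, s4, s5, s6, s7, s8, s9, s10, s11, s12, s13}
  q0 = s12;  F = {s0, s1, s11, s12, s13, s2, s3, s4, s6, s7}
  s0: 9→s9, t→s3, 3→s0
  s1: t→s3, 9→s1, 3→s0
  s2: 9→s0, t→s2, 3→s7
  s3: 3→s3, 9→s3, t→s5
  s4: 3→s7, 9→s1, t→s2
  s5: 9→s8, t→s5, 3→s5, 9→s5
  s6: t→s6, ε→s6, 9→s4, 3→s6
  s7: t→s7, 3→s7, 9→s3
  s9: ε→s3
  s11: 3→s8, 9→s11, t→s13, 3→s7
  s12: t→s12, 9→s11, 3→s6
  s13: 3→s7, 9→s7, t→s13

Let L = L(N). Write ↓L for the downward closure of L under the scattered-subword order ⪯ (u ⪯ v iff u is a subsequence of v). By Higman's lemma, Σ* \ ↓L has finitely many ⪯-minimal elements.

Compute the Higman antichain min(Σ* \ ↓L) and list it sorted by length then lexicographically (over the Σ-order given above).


|Q|=14, |F|=10, |δ|=37 (2 ε).
min D↑ (11 st, q0=0, F={9}): 0:t→0,9→1,3→2 1:t→3,9→1,3→4 2:t→2,9→5,3→2 3:t→3,9→4,3→4 4:t→4,9→6,3→4 5:t→7,9→8,3→4 6:t→9,9→6,3→6 7:t→7,9→10,3→4 8:t→6,9→8,3→10 9:t→9,9→9,3→9 10:t→6,9→6,3→10 (ε-aug+det+¬).
'939t': run [13, 11, 6, 4, 2] end={s5,s8} rej; 4/4 del acc.
'9t99t': |S_i|=[13, 11, 8, 6, 4, 2] end={s5,s8} — reject; 5/5 del acc.
'399tt': N↓-sim [13, 10, 9, 6, 3, 2] end={s5,s8} rej; 5/5 deletions ∈↓L.
3 minimals (antichain).

A = [939t, 9t99t, 399tt].


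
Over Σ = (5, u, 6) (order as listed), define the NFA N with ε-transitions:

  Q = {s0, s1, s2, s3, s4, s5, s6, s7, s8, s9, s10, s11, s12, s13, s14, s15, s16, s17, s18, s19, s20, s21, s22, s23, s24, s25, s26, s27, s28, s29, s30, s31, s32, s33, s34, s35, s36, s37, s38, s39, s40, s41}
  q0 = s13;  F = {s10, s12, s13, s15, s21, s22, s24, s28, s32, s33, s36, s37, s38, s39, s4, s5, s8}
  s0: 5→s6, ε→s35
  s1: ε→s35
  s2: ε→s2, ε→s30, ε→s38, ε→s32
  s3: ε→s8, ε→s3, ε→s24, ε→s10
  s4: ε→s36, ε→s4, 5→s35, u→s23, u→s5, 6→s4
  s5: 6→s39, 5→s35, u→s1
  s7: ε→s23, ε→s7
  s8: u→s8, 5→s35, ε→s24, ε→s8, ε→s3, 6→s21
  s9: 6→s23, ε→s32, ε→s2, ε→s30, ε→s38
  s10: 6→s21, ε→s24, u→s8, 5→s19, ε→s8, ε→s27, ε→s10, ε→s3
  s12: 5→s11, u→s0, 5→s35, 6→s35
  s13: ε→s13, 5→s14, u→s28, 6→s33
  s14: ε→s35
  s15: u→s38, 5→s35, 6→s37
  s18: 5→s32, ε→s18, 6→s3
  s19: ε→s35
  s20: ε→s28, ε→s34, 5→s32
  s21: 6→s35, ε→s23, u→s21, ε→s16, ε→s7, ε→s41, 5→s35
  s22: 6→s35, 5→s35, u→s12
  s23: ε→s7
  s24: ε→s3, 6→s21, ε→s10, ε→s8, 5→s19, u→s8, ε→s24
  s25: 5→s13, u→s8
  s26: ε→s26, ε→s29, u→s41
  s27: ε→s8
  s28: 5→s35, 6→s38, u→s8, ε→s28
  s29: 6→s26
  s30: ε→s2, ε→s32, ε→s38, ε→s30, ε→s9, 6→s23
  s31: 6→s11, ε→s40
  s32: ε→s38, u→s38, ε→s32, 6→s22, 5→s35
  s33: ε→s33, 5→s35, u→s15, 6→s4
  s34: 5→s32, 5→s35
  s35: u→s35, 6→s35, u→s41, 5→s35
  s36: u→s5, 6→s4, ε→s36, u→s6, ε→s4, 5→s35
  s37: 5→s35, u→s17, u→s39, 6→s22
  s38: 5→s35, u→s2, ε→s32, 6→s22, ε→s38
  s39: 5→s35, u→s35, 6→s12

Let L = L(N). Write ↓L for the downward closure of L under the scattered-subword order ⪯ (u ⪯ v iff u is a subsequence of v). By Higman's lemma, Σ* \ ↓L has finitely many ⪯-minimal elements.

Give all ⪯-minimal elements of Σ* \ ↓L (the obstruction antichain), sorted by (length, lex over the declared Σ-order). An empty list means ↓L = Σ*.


|Q|=42, |F|=17, |δ|=130 (58 ε).
min D↑ (14 st, q0=0, F={1}): 0:5→1,u→2,6→3 1:5→1,u→1,6→1 2:5→1,u→4,6→5 3:5→1,u→6,6→7 4:5→1,u→4,6→8 5:5→1,u→5,6→9 6:5→1,u→5,6→10 7:5→1,u→11,6→7 8:5→1,u→8,6→1 9:5→1,u→12,6→1 10:5→1,u→13,6→9 11:5→1,u→1,6→13 12:5→1,u→1,6→1 13:5→1,u→1,6→12 [Hopcroft].
'5': |S_i|=[34, 6] end={s11,s14,s19,s35,s41,s6} — reject; 1/1 del acc.
'uu66': |S_i|=[34, 29, 25, 11, 2] end={s35,s41} ∉↓L; 4/4 single-dels accept.
'u666': N↓-sim [34, 29, 19, 9, 2] end={s35,s41} ∉↓L; 4/4 deletions ∈↓L.
'66uu': |S_i|=[34, 25, 16, 12, 5] end={s0,s1,s35,s41,s6} — reject; 4/4 del acc.
4 words, ⪯-incomp.

A = [5, uu66, u666, 66uu].


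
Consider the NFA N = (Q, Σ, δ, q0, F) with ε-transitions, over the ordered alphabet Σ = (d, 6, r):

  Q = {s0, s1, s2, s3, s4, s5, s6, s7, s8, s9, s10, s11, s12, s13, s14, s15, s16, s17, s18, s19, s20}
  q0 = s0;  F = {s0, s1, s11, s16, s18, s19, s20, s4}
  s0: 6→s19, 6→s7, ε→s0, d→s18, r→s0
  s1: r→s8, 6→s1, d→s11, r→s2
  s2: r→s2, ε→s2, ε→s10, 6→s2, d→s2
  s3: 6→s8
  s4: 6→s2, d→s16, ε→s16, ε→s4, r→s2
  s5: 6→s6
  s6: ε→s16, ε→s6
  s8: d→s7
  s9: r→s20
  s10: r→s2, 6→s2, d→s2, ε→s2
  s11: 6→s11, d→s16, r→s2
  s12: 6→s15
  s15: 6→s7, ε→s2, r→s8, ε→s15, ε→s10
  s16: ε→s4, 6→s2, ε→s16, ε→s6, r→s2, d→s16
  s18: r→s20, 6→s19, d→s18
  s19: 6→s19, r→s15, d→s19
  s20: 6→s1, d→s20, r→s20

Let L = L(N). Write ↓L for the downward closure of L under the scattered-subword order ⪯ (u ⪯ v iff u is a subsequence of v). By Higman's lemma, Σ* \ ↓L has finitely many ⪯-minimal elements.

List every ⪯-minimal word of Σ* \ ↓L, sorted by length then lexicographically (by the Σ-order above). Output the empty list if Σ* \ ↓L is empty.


|Q|=21, |F|=8, |δ|=53 (14 ε).
min D↑ (8 st, q0=0, F={4}): 0:d→1,6→2,r→0 1:d→1,6→2,r→3 2:d→2,6→2,r→4 3:d→3,6→5,r→3 4:d→4,6→4,r→4 5:d→6,6→5,r→4 6:d→7,6→6,r→4 7:d→7,6→4,r→4 (ε-aug+det+¬).
'6r': run [14, 11, 5] end={s10,s15,s2,s7,s8} rej; 2/2 single-dels accept.
'dr6dd6': N↓-sim [14, 13, 11, 9, 7, 5, 2] end={s10,s2} rej; 6/6 deletions ∈↓L.
2 minimals (antichain).

A = [6r, dr6dd6].


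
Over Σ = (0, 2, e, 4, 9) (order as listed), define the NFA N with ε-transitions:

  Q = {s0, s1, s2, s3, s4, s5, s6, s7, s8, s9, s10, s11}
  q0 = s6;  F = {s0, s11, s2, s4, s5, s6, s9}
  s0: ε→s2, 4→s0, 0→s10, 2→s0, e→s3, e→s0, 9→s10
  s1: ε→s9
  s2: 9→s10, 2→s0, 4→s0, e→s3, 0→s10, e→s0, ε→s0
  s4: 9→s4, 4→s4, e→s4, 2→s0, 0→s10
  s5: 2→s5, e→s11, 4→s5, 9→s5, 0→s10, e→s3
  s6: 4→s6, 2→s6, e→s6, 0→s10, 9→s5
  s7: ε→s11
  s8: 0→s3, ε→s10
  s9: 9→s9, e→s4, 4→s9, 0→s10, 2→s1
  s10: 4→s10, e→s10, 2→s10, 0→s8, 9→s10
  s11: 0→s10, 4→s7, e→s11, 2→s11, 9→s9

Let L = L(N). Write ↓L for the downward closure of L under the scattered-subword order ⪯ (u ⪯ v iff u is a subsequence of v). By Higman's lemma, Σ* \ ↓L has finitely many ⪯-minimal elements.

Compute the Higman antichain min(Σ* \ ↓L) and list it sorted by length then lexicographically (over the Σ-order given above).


|Q|=12, |F|=7, |δ|=49 (5 ε).
min D↑ (7 st, q0=0, F={1}): 0:0→1,2→0,e→0,4→0,9→2 1:0→1,2→1,e→1,4→1,9→1 2:0→1,2→2,e→3,4→2,9→2 3:0→1,2→3,e→3,4→3,9→4 4:0→1,2→4,e→5,4→4,9→4 5:0→1,2→6,e→5,4→5,9→5 6:0→1,2→6,e→6,4→6,9→1 [Hopcroft].
'0': run [12, 3] end={s10,s3,s8} ∉↓L; 1/1 deletions ∈↓L.
'9e9e29': N↓-sim [12, 11, 10, 8, 6, 5, 3] end={s10,s3,s8} rej; 6/6 del acc.
2 minimals (antichain).

A = [0, 9e9e29].


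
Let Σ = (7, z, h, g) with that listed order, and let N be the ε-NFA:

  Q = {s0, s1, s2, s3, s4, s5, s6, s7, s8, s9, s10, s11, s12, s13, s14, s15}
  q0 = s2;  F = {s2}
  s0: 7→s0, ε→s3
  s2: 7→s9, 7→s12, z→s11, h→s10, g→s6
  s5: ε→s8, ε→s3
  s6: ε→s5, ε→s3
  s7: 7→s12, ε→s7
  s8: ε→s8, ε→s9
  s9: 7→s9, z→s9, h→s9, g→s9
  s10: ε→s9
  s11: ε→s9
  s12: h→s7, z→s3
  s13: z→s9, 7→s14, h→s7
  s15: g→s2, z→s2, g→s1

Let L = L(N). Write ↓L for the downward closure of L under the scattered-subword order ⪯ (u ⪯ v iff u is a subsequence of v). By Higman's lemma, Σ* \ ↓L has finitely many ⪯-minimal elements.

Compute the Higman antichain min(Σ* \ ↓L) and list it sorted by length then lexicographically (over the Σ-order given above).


|Q|=16, |F|=1, |δ|=29 (10 ε).
min D↑ (2 st, q0=0, F={1}): 0:7→1,z→1,h→1,g→1 1:7→1,z→1,h→1,g→1 (ε-aug+det+¬).
'7': |S_i|=[10, 4] end={s12,s3,s7,s9} — reject; 1/1 del acc.
'z': run [10, 3] end={s11,s3,s9} — reject; 1/1 single-dels accept.
'h': N↓-sim [10, 5] end={s10,s12,s3,s7,s9} — reject; 1/1 del acc.
'g': run [10, 5] end={s3,s5,s6,s8,s9} — reject; 1/1 single-dels accept.
4 words, ⪯-incomp.

A = [7, z, h, g].


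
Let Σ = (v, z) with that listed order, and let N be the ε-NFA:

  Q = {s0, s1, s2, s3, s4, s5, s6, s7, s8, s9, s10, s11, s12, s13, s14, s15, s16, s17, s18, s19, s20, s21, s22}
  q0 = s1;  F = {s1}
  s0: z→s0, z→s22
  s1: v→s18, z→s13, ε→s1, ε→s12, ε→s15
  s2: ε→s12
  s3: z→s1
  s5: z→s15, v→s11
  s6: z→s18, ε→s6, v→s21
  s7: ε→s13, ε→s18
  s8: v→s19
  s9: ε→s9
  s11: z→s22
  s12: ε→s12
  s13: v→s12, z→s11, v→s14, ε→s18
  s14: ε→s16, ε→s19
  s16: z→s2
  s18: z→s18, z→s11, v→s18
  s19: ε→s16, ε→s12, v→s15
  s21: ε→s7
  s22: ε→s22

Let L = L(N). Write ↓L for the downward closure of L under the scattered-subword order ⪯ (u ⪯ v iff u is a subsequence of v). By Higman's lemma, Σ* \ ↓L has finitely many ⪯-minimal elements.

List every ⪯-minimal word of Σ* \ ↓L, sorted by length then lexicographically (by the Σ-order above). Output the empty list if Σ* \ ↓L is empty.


A = [v, z].

|Q|=23, |F|=1, |δ|=35 (16 ε).
min D↑ (2 st, q0=0, F={1}): 0:v→1,z→1 1:v→1,z→1 (ε-aug+det+¬).
'v': |S_i|=[11, 9] end={s11,s12,s14,s15,s16,s18,s19,s2,s22} rej; 1/1 single-dels accept.
'z': N↓-sim [11, 10] end={s11,s12,s13,s14,s15,s16,s18,s19,s2,s22} ∉↓L; 1/1 single-dels accept.
2 minimals (antichain).


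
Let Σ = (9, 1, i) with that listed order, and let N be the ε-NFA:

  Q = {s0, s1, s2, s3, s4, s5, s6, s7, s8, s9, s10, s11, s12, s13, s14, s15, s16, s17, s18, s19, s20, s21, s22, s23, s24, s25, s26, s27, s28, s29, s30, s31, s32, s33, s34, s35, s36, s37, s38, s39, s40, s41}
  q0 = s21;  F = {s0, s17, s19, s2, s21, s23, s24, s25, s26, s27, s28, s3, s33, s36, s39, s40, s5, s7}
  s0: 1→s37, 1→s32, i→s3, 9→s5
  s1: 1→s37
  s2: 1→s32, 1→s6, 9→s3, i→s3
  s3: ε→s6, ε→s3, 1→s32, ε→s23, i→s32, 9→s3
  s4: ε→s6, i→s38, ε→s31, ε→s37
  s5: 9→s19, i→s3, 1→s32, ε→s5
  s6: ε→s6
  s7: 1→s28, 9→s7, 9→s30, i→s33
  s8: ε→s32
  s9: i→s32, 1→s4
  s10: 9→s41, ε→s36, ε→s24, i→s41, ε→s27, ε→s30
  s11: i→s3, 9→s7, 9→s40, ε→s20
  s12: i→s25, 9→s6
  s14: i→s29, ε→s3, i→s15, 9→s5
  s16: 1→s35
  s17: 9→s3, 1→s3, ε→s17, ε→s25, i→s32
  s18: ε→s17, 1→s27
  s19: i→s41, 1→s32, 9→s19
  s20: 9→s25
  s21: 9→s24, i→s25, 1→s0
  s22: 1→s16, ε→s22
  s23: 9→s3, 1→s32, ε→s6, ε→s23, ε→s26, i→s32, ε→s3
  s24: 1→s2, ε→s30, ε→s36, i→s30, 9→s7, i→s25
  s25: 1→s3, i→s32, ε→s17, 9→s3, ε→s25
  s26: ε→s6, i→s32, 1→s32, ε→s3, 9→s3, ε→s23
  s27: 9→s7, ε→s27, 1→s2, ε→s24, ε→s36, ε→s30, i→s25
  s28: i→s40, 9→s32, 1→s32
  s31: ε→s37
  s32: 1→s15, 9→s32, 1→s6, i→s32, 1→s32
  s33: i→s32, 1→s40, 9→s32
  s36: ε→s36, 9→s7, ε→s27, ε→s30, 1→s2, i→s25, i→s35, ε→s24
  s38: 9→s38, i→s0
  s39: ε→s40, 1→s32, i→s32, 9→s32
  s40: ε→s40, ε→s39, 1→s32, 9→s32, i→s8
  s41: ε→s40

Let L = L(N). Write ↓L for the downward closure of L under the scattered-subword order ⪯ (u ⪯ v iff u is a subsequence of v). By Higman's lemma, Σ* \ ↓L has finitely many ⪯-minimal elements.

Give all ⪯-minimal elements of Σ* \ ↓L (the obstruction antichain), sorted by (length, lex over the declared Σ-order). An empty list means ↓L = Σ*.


|Q|=42, |F|=18, |δ|=127 (43 ε).
min D↑ (13 st, q0=0, F={7}): 0:9→1,1→2,i→3 1:9→4,1→5,i→3 2:9→6,1→7,i→8 3:9→8,1→8,i→7 4:9→4,1→9,i→10 5:9→8,1→7,i→8 6:9→11,1→7,i→8 7:9→7,1→7,i→7 8:9→8,1→7,i→7 9:9→7,1→7,i→12 10:9→7,1→12,i→7 11:9→11,1→7,i→12 12:9→7,1→7,i→7 [Hopcroft].
'11': run [26, 16, 4] end={s15,s32,s37,s6} — reject; 2/2 single-dels accept.
'ii': |S_i|=[26, 15, 4] end={s15,s32,s6,s8} — reject; 2/2 deletions ∈↓L.
'i91': |S_i|=[26, 15, 6, 3] end={s15,s32,s6} rej; 3/3 deletions ∈↓L.
'9919': N↓-sim [26, 23, 15, 7, 3] end={s15,s32,s6} ∉↓L; 4/4 deletions ∈↓L.
'99i9': N↓-sim [26, 23, 15, 8, 3] end={s15,s32,s6} — reject; 4/4 deletions ∈↓L.
'919i': N↓-sim [26, 23, 11, 6, 3] end={s15,s32,s6} ∉↓L; 4/4 single-dels accept.
6 minimals (antichain).

min(Σ*\↓L) = [11, ii, i91, 9919, 99i9, 919i].
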